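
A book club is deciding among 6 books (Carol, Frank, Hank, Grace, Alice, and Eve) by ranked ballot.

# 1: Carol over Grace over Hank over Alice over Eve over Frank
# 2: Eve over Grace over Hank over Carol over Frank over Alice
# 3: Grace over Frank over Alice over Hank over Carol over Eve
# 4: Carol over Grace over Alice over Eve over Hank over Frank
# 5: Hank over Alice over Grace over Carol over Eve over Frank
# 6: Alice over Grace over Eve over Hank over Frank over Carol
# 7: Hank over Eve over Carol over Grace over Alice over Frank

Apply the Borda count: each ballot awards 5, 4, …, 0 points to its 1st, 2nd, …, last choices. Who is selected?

Grace

Borda scores:
  Carol: 5 + 2 + 1 + 5 + 2 + 0 + 3 = 18
  Frank: 0 + 1 + 4 + 0 + 0 + 1 + 0 = 6
  Hank: 3 + 3 + 2 + 1 + 5 + 2 + 5 = 21
  Grace: 4 + 4 + 5 + 4 + 3 + 4 + 2 = 26
  Alice: 2 + 0 + 3 + 3 + 4 + 5 + 1 = 18
  Eve: 1 + 5 + 0 + 2 + 1 + 3 + 4 = 16
Grace has the highest total.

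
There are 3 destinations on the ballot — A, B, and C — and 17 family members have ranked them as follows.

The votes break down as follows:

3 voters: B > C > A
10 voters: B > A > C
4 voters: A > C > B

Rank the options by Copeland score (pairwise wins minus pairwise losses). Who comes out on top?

B

Pairwise results:
  A vs B: B wins 13–4.
  A vs C: A wins 14–3.
  B vs C: B wins 13–4.
Copeland scores (wins − losses):
  A: 1 − 1 = 0
  B: 2 − 0 = 2
  C: 0 − 2 = -2
B has the best Copeland score.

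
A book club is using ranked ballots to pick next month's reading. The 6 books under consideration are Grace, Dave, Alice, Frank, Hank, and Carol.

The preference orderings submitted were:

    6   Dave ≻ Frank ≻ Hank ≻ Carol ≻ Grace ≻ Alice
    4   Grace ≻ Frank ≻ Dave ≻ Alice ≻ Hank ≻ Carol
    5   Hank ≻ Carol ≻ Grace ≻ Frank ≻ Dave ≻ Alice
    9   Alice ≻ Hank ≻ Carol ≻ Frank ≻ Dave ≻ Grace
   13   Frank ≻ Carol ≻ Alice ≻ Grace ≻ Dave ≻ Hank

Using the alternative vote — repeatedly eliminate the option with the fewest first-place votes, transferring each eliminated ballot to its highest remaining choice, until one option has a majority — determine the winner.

Frank

Round 1: Frank 13, Alice 9, Dave 6, Hank 5, Grace 4, Carol 0. Carol has the fewest and is eliminated.
Round 2: Frank 13, Alice 9, Dave 6, Hank 5, Grace 4. Grace has the fewest and is eliminated.
Round 3: Frank 17, Alice 9, Dave 6, Hank 5. Hank has the fewest and is eliminated.
Round 4: Frank 22, Alice 9, Dave 6. Frank has a majority.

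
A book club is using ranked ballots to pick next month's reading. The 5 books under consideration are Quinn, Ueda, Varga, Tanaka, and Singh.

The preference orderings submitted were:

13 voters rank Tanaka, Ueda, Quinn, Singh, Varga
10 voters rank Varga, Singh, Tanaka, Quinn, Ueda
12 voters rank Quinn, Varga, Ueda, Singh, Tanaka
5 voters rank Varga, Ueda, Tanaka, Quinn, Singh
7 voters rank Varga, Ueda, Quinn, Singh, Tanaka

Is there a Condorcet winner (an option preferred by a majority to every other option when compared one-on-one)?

No

Head-to-head results (47 voters total):
Quinn vs Ueda: Ueda wins 25–22.
Quinn vs Varga: Quinn wins 25–22.
Quinn vs Tanaka: Tanaka wins 28–19.
Quinn vs Singh: Quinn wins 37–10.
Ueda vs Varga: Varga wins 34–13.
Ueda vs Tanaka: Ueda wins 24–23.
Ueda vs Singh: Ueda wins 37–10.
Varga vs Tanaka: Varga wins 34–13.
Varga vs Singh: Varga wins 34–13.
Tanaka vs Singh: Singh wins 29–18.
No candidate beats all others: Quinn beats Varga beats Ueda beats Quinn, a majority cycle.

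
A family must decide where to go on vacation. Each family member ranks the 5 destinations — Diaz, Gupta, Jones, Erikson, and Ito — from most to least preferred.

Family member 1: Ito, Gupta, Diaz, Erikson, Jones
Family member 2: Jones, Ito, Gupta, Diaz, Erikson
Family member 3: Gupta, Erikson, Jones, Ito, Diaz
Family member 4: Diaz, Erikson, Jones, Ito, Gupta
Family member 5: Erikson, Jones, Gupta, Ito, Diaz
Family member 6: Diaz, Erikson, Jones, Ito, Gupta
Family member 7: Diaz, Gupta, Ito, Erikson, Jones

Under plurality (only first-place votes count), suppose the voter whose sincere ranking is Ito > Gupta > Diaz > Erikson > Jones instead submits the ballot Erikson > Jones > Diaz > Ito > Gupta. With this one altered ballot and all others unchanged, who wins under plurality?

Diaz

First-place totals with the altered ballot: Diaz 3, Gupta 1, Jones 1, Erikson 2, Ito 0.
The winner is unchanged: still Diaz.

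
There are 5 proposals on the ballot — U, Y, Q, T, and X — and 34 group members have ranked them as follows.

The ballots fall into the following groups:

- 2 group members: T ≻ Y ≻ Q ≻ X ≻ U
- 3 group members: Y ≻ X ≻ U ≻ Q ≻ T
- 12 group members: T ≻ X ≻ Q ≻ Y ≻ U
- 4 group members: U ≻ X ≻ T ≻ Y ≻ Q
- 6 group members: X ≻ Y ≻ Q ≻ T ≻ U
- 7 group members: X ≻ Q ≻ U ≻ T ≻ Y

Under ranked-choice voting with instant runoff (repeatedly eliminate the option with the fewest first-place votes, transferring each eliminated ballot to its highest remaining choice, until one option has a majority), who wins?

X

Round 1: T 14, X 13, U 4, Y 3, Q 0. Q has the fewest and is eliminated.
Round 2: T 14, X 13, U 4, Y 3. Y has the fewest and is eliminated.
Round 3: X 16, T 14, U 4. U has the fewest and is eliminated.
Round 4: X 20, T 14. X has a majority.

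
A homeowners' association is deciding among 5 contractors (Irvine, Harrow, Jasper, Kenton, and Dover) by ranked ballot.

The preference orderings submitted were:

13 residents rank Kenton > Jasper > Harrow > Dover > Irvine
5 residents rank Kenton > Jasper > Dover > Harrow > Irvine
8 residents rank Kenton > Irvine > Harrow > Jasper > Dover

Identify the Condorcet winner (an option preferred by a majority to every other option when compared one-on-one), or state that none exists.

Head-to-head results (26 voters total):
Irvine vs Harrow: Harrow wins 18–8.
Irvine vs Jasper: Jasper wins 18–8.
Irvine vs Kenton: Kenton wins 26–0.
Irvine vs Dover: Dover wins 18–8.
Harrow vs Jasper: Jasper wins 18–8.
Harrow vs Kenton: Kenton wins 26–0.
Harrow vs Dover: Harrow wins 21–5.
Jasper vs Kenton: Kenton wins 26–0.
Jasper vs Dover: Jasper wins 26–0.
Kenton vs Dover: Kenton wins 26–0.
Kenton beats each rival — Irvine (26–0), Harrow (26–0), Jasper (26–0), Dover (26–0) — so Kenton is the Condorcet winner.

Kenton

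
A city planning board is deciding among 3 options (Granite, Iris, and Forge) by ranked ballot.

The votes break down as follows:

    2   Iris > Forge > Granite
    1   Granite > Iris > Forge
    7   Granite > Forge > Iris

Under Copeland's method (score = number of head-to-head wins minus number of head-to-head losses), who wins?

Pairwise results:
  Granite vs Iris: Granite wins 8–2.
  Granite vs Forge: Granite wins 8–2.
  Iris vs Forge: Forge wins 7–3.
Copeland scores (wins − losses):
  Granite: 2 − 0 = 2
  Iris: 0 − 2 = -2
  Forge: 1 − 1 = 0
Granite has the best Copeland score.

Granite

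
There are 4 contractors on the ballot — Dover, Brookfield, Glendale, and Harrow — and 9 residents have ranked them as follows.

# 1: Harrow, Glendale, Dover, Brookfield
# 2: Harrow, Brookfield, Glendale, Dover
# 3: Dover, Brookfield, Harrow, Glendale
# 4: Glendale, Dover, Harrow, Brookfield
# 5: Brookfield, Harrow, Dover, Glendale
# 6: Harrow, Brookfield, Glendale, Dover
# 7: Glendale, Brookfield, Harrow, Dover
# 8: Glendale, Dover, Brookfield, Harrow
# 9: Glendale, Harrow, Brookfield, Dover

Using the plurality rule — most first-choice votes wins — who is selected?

First-place vote totals:
  Dover: 1
  Brookfield: 1
  Glendale: 4
  Harrow: 3
Glendale has the most first-place votes.

Glendale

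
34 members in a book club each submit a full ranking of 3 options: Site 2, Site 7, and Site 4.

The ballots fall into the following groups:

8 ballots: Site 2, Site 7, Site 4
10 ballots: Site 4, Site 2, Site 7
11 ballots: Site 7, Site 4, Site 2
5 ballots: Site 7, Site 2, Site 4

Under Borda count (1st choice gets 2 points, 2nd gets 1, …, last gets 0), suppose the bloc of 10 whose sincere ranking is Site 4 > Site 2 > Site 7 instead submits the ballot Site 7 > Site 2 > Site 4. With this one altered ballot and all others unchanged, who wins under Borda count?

Site 7

Borda totals with the altered ballot: Site 2 31, Site 7 60, Site 4 11.
The winner is unchanged: still Site 7.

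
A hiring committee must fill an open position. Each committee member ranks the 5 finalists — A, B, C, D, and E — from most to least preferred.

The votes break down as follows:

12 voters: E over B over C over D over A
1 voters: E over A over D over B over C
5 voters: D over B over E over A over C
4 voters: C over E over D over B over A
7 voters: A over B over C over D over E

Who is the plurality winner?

First-place vote totals:
  A: 7
  B: 0
  C: 4
  D: 5
  E: 13
E has the most first-place votes.

E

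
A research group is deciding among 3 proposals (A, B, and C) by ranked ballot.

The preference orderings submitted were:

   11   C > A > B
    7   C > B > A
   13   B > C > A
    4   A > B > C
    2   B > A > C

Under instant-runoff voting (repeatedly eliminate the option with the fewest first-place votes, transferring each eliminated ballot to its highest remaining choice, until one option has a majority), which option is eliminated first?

Round 1: C 18, B 15, A 4. A has the fewest and is eliminated.
Round 2: B 19, C 18. B has a majority.

A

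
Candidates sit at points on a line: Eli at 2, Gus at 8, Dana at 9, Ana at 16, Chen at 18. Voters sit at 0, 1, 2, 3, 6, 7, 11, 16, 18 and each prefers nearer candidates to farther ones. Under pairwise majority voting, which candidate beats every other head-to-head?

With single-peaked preferences on a line, the Condorcet winner is the candidate closest to the median voter.
The median voter (position 6) is closest to Gus at 8.
Check: Gus vs Chen — voters closer to Gus: 7 of 9.

Gus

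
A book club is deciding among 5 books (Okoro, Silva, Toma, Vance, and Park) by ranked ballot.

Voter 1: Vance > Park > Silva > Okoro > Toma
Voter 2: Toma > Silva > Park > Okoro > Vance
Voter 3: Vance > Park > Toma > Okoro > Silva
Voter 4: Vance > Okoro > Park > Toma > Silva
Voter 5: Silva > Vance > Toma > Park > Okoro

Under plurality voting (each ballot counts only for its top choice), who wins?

Vance

First-place vote totals:
  Okoro: 0
  Silva: 1
  Toma: 1
  Vance: 3
  Park: 0
Vance has the most first-place votes.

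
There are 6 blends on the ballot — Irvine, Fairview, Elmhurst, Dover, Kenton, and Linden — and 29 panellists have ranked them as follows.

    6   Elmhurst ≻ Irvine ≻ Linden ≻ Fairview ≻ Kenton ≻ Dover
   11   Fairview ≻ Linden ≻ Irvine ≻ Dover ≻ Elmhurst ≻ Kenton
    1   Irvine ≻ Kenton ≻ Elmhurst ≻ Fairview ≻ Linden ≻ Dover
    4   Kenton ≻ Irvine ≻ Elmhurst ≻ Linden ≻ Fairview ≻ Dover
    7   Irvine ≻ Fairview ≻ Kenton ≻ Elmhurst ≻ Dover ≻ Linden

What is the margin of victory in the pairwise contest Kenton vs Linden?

5

Ballots ranking Kenton above Linden: 1+4+7 = 12.
Ballots ranking Linden above Kenton: 6+11 = 17.
Linden wins 17–12, a margin of 5.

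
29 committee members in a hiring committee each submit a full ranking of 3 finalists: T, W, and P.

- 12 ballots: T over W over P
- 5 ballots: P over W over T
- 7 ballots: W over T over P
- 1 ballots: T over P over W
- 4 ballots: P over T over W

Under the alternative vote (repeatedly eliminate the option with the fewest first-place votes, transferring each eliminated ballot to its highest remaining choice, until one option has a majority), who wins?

Round 1: T 13, P 9, W 7. W has the fewest and is eliminated.
Round 2: T 20, P 9. T has a majority.

T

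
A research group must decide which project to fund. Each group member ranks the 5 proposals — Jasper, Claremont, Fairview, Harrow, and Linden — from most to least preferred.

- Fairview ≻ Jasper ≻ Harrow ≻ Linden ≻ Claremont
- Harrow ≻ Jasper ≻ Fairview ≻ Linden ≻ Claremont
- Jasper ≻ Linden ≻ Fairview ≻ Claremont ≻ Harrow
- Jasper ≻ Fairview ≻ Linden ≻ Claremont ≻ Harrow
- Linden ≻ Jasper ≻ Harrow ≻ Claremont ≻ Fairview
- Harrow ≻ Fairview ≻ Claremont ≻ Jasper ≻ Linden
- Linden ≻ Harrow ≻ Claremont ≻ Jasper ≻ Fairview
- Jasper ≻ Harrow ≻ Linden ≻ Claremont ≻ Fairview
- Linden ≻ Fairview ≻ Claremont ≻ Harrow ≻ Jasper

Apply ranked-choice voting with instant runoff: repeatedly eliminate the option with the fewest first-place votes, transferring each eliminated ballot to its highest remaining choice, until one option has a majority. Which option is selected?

Round 1: Jasper 3, Linden 3, Harrow 2, Fairview 1, Claremont 0. Claremont has the fewest and is eliminated.
Round 2: Jasper 3, Linden 3, Harrow 2, Fairview 1. Fairview has the fewest and is eliminated.
Round 3: Jasper 4, Linden 3, Harrow 2. Harrow has the fewest and is eliminated.
Round 4: Jasper 6, Linden 3. Jasper has a majority.

Jasper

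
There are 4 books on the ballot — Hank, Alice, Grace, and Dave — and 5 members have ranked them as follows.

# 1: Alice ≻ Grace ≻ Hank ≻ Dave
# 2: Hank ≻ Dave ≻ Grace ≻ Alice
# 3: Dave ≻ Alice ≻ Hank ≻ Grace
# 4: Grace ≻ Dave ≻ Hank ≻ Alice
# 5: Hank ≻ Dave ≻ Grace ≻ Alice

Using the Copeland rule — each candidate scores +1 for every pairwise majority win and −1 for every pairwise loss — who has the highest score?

Pairwise results:
  Hank vs Alice: Hank wins 3–2.
  Hank vs Grace: Hank wins 3–2.
  Hank vs Dave: Hank wins 3–2.
  Alice vs Grace: Grace wins 3–2.
  Alice vs Dave: Dave wins 4–1.
  Grace vs Dave: Dave wins 3–2.
Copeland scores (wins − losses):
  Hank: 3 − 0 = 3
  Alice: 0 − 3 = -3
  Grace: 1 − 2 = -1
  Dave: 2 − 1 = 1
Hank has the best Copeland score.

Hank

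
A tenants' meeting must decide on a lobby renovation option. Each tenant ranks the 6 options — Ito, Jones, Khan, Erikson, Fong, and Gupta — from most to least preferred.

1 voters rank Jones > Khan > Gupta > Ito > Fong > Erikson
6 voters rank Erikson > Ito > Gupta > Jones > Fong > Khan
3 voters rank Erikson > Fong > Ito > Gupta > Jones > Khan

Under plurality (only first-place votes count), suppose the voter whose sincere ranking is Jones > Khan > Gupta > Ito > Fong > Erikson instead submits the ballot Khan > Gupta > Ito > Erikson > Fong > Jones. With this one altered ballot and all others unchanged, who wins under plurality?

First-place totals with the altered ballot: Ito 0, Jones 0, Khan 1, Erikson 9, Fong 0, Gupta 0.
The winner is unchanged: still Erikson.

Erikson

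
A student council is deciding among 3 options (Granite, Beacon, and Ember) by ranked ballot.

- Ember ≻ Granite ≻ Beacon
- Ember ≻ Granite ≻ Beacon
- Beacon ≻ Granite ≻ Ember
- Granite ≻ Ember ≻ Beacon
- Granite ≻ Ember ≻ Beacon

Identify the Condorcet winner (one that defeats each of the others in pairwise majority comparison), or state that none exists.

Head-to-head results (5 voters total):
Granite vs Beacon: Granite wins 4–1.
Granite vs Ember: Granite wins 3–2.
Beacon vs Ember: Ember wins 4–1.
Granite beats each rival — Beacon (4–1), Ember (3–2) — so Granite is the Condorcet winner.

Granite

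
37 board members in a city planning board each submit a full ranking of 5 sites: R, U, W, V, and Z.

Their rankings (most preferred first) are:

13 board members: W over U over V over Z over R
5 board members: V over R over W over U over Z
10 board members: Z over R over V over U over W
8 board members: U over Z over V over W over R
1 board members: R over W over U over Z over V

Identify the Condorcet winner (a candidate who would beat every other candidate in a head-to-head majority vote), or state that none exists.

None — there is no Condorcet winner

Head-to-head results (37 voters total):
R vs U: U wins 21–16.
R vs W: W wins 21–16.
R vs V: V wins 26–11.
R vs Z: Z wins 31–6.
U vs W: W wins 19–18.
U vs V: U wins 22–15.
U vs Z: U wins 27–10.
W vs V: V wins 23–14.
W vs Z: W wins 19–18.
V vs Z: Z wins 19–18.
No candidate beats all others: U beats V beats W beats U, a majority cycle.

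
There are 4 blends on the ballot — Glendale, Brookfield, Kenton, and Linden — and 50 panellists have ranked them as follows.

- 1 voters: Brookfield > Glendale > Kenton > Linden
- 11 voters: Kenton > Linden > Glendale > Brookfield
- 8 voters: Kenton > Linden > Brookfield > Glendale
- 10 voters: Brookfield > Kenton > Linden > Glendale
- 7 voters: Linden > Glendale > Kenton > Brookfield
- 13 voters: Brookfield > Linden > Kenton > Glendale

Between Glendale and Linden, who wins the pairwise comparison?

Ballots ranking Glendale above Linden: 1.
Ballots ranking Linden above Glendale: 11+8+10+7+13 = 49.
Linden wins the head-to-head, 49–1.

Linden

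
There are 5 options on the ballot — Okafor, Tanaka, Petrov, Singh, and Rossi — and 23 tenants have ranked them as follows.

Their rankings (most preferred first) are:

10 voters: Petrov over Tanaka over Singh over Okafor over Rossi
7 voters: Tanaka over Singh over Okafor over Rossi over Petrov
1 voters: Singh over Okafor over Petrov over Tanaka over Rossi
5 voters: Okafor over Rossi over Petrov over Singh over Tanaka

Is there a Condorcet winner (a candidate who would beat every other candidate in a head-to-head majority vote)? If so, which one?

Head-to-head results (23 voters total):
Okafor vs Tanaka: Tanaka wins 17–6.
Okafor vs Petrov: Okafor wins 13–10.
Okafor vs Singh: Singh wins 18–5.
Okafor vs Rossi: Okafor wins 23–0.
Tanaka vs Petrov: Petrov wins 16–7.
Tanaka vs Singh: Tanaka wins 17–6.
Tanaka vs Rossi: Tanaka wins 18–5.
Petrov vs Singh: Petrov wins 15–8.
Petrov vs Rossi: Rossi wins 12–11.
Singh vs Rossi: Singh wins 18–5.
No candidate beats all others: Okafor beats Petrov beats Tanaka beats Okafor, a majority cycle.

There is no Condorcet winner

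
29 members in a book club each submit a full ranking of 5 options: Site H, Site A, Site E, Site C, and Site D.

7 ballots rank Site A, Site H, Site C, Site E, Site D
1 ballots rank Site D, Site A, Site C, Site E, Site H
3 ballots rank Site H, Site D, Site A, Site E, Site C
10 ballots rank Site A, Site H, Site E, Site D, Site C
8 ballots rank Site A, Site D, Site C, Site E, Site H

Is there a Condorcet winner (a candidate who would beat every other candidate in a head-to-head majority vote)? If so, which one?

Head-to-head results (29 voters total):
Site H vs Site A: Site A wins 26–3.
Site H vs Site E: Site H wins 20–9.
Site H vs Site C: Site H wins 20–9.
Site H vs Site D: Site H wins 20–9.
Site A vs Site E: Site A wins 29–0.
Site A vs Site C: Site A wins 29–0.
Site A vs Site D: Site A wins 25–4.
Site E vs Site C: Site C wins 16–13.
Site E vs Site D: Site E wins 17–12.
Site C vs Site D: Site D wins 22–7.
Site A beats each rival — Site H (26–3), Site E (29–0), Site C (29–0), Site D (25–4) — so Site A is the Condorcet winner.

Site A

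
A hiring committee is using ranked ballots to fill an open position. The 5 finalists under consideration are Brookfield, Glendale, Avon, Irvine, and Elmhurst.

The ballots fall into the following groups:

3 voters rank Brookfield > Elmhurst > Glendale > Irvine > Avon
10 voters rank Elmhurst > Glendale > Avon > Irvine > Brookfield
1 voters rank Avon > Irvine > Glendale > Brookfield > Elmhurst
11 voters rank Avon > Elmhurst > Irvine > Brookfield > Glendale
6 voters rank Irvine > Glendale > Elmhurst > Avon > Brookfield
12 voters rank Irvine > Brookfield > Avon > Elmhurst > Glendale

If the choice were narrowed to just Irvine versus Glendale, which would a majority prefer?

Ballots ranking Irvine above Glendale: 1+11+6+12 = 30.
Ballots ranking Glendale above Irvine: 3+10 = 13.
Irvine wins the head-to-head, 30–13.

Irvine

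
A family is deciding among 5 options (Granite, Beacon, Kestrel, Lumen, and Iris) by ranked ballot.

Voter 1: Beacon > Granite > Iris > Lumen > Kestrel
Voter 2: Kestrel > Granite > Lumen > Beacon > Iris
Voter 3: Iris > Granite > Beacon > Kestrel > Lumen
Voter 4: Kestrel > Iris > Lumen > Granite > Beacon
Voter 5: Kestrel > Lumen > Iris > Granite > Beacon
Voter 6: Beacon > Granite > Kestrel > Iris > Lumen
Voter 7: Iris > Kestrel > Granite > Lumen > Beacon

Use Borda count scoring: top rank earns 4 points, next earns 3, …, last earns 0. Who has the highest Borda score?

Borda scores:
  Granite: 3 + 3 + 3 + 1 + 1 + 3 + 2 = 16
  Beacon: 4 + 1 + 2 + 0 + 0 + 4 + 0 = 11
  Kestrel: 0 + 4 + 1 + 4 + 4 + 2 + 3 = 18
  Lumen: 1 + 2 + 0 + 2 + 3 + 0 + 1 = 9
  Iris: 2 + 0 + 4 + 3 + 2 + 1 + 4 = 16
Kestrel has the highest total.

Kestrel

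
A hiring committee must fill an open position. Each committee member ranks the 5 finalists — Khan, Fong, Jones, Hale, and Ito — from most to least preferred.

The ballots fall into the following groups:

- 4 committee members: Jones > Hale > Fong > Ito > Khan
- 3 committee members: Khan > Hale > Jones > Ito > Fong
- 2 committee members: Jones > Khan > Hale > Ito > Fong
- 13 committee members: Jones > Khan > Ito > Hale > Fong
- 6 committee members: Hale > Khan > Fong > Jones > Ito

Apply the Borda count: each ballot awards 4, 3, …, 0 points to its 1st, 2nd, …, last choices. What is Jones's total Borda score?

Borda scores:
  Khan: 4·0 + 3·4 + 2·3 + 13·3 + 6·3 = 75
  Fong: 4·2 + 3·0 + 2·0 + 13·0 + 6·2 = 20
  Jones: 4·4 + 3·2 + 2·4 + 13·4 + 6·1 = 88
  Hale: 4·3 + 3·3 + 2·2 + 13·1 + 6·4 = 62
  Ito: 4·1 + 3·1 + 2·1 + 13·2 + 6·0 = 35

88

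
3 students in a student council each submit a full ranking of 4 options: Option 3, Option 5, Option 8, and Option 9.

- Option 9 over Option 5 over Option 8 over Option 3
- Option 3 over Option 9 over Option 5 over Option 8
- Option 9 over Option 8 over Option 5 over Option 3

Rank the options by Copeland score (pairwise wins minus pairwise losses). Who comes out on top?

Option 9

Pairwise results:
  Option 3 vs Option 5: Option 5 wins 2–1.
  Option 3 vs Option 8: Option 8 wins 2–1.
  Option 3 vs Option 9: Option 9 wins 2–1.
  Option 5 vs Option 8: Option 5 wins 2–1.
  Option 5 vs Option 9: Option 9 wins 3–0.
  Option 8 vs Option 9: Option 9 wins 3–0.
Copeland scores (wins − losses):
  Option 3: 0 − 3 = -3
  Option 5: 2 − 1 = 1
  Option 8: 1 − 2 = -1
  Option 9: 3 − 0 = 3
Option 9 has the best Copeland score.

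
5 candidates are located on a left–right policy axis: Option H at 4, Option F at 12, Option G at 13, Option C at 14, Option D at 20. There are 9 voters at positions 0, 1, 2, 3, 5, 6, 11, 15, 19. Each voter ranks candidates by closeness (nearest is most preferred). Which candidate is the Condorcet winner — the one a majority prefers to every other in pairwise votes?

With single-peaked preferences on a line, the Condorcet winner is the candidate closest to the median voter.
The median voter (position 5) is closest to Option H at 4.
Check: Option H vs Option G — voters closer to Option H: 6 of 9.

Option H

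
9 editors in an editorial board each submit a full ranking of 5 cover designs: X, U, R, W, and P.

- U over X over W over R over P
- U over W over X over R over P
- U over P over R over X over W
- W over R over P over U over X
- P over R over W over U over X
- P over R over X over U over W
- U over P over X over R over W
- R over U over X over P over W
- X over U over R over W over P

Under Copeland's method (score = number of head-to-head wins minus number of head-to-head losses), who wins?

Pairwise results:
  X vs U: U wins 7–2.
  X vs R: R wins 5–4.
  X vs W: X wins 6–3.
  X vs P: P wins 5–4.
  U vs R: U wins 5–4.
  U vs W: U wins 7–2.
  U vs P: U wins 6–3.
  R vs W: R wins 6–3.
  R vs P: R wins 5–4.
  W vs P: P wins 5–4.
Copeland scores (wins − losses):
  X: 1 − 3 = -2
  U: 4 − 0 = 4
  R: 3 − 1 = 2
  W: 0 − 4 = -4
  P: 2 − 2 = 0
U has the best Copeland score.

U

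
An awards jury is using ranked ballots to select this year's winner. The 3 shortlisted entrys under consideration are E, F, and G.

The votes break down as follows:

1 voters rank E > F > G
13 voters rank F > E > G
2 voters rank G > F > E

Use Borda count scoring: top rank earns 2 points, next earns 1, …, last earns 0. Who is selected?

F

Borda scores:
  E: 2 + 13·1 + 2·0 = 15
  F: 1 + 13·2 + 2·1 = 29
  G: 0 + 13·0 + 2·2 = 4
F has the highest total.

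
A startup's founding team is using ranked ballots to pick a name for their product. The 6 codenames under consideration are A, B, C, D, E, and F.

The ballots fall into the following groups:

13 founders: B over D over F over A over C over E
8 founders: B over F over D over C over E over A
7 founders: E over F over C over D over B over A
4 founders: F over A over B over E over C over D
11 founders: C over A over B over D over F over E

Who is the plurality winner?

B

First-place vote totals:
  A: 0
  B: 21
  C: 11
  D: 0
  E: 7
  F: 4
B has the most first-place votes.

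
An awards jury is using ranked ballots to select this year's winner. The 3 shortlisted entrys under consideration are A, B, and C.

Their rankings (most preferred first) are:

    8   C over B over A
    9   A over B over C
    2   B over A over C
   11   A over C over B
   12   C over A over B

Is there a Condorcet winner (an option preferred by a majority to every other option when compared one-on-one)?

Yes

Head-to-head results (42 voters total):
A vs B: A wins 32–10.
A vs C: A wins 22–20.
B vs C: C wins 31–11.
A beats each rival — B (32–10), C (22–20) — so A is the Condorcet winner.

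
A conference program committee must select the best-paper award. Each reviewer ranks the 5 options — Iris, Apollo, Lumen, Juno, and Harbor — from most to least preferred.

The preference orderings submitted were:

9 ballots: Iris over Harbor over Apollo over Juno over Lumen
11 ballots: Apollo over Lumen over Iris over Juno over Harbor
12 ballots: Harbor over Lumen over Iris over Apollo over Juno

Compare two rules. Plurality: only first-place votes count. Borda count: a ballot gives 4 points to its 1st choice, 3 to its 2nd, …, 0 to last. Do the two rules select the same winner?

Plurality first-place counts: Iris 9, Apollo 11, Lumen 0, Juno 0, Harbor 12 → Harbor.
Borda totals: Iris 82, Apollo 74, Lumen 69, Juno 20, Harbor 75 → Iris.
The two rules disagree: plurality picks Harbor, Borda picks Iris.

No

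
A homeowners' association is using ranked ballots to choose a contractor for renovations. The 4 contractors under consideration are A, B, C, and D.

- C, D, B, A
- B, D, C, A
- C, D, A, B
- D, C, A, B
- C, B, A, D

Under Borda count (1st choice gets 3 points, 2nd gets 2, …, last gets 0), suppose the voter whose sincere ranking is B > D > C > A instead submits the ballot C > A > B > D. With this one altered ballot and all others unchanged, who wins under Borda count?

C

Borda totals with the altered ballot: A 5, B 4, C 14, D 7.
The winner is unchanged: still C.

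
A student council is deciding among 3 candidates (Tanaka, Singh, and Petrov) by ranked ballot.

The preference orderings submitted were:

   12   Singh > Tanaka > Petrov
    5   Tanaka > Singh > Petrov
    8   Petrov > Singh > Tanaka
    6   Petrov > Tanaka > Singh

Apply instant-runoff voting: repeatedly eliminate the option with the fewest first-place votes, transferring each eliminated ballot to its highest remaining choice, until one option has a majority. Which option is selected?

Round 1: Petrov 14, Singh 12, Tanaka 5. Tanaka has the fewest and is eliminated.
Round 2: Singh 17, Petrov 14. Singh has a majority.

Singh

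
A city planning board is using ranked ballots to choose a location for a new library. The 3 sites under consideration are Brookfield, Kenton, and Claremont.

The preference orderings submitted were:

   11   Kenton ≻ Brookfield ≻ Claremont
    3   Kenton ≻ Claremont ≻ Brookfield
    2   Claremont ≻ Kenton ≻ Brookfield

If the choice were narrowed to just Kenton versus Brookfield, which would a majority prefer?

Kenton

Ballots ranking Kenton above Brookfield: 11+3+2 = 16.
Ballots ranking Brookfield above Kenton: 0.
Kenton wins the head-to-head, 16–0.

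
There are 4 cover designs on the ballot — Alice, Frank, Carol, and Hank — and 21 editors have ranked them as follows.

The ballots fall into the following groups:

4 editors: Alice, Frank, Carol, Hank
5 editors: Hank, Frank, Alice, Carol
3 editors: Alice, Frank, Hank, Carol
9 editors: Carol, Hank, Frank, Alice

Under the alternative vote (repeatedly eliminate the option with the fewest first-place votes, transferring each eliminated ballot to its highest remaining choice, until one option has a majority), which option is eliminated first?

Frank

Round 1: Carol 9, Alice 7, Hank 5, Frank 0. Frank has the fewest and is eliminated.
Round 2: Carol 9, Alice 7, Hank 5. Hank has the fewest and is eliminated.
Round 3: Alice 12, Carol 9. Alice has a majority.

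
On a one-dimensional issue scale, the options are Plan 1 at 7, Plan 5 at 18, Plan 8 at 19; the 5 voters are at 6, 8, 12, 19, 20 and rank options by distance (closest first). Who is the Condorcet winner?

Plan 1

With single-peaked preferences on a line, the Condorcet winner is the candidate closest to the median voter.
The median voter (position 12) is closest to Plan 1 at 7.
Check: Plan 1 vs Plan 5 — voters closer to Plan 1: 3 of 5.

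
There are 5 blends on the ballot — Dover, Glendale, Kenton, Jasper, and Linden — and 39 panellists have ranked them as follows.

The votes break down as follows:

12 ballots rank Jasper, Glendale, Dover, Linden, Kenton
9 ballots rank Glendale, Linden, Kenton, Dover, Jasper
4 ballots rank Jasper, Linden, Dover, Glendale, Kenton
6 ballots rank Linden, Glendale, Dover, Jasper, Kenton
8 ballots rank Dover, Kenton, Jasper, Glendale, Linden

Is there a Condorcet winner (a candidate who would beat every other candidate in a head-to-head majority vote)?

Head-to-head results (39 voters total):
Dover vs Glendale: Glendale wins 27–12.
Dover vs Kenton: Dover wins 30–9.
Dover vs Jasper: Dover wins 23–16.
Dover vs Linden: Dover wins 20–19.
Glendale vs Kenton: Glendale wins 31–8.
Glendale vs Jasper: Jasper wins 24–15.
Glendale vs Linden: Glendale wins 29–10.
Kenton vs Jasper: Jasper wins 22–17.
Kenton vs Linden: Linden wins 31–8.
Jasper vs Linden: Jasper wins 24–15.
No candidate beats all others: Dover beats Jasper beats Glendale beats Dover, a majority cycle.

No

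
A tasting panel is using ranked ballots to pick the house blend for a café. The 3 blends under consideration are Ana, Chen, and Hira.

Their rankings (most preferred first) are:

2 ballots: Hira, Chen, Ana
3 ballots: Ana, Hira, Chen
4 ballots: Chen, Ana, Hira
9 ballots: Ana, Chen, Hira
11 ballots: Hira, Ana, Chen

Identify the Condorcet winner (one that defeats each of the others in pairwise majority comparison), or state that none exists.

Head-to-head results (29 voters total):
Ana vs Chen: Ana wins 23–6.
Ana vs Hira: Ana wins 16–13.
Chen vs Hira: Hira wins 16–13.
Ana beats each rival — Chen (23–6), Hira (16–13) — so Ana is the Condorcet winner.

Ana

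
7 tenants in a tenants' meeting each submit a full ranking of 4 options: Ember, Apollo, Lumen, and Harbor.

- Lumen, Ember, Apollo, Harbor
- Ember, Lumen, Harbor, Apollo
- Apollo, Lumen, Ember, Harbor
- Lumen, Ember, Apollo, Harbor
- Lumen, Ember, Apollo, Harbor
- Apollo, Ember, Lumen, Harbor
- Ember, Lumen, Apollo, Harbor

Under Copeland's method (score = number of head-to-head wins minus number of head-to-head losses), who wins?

Lumen

Pairwise results:
  Ember vs Apollo: Ember wins 5–2.
  Ember vs Lumen: Lumen wins 4–3.
  Ember vs Harbor: Ember wins 7–0.
  Apollo vs Lumen: Lumen wins 5–2.
  Apollo vs Harbor: Apollo wins 6–1.
  Lumen vs Harbor: Lumen wins 7–0.
Copeland scores (wins − losses):
  Ember: 2 − 1 = 1
  Apollo: 1 − 2 = -1
  Lumen: 3 − 0 = 3
  Harbor: 0 − 3 = -3
Lumen has the best Copeland score.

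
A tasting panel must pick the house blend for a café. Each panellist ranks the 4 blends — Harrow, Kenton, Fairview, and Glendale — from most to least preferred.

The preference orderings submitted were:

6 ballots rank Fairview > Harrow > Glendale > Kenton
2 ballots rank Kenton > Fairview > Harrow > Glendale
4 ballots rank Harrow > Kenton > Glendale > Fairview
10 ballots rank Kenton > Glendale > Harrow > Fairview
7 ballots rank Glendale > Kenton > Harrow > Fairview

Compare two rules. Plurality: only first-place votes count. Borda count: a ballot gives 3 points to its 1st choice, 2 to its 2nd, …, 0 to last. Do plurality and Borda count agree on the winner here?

Plurality first-place counts: Harrow 4, Kenton 12, Fairview 6, Glendale 7 → Kenton.
Borda totals: Harrow 43, Kenton 58, Fairview 22, Glendale 51 → Kenton.
The two rules agree on Kenton.

Yes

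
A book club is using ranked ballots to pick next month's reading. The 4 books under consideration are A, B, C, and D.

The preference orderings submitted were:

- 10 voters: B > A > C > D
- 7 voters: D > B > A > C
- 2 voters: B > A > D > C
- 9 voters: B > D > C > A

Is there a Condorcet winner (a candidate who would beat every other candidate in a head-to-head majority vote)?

Head-to-head results (28 voters total):
A vs B: B wins 28–0.
A vs C: A wins 19–9.
A vs D: D wins 16–12.
B vs C: B wins 28–0.
B vs D: B wins 21–7.
C vs D: D wins 18–10.
B beats each rival — A (28–0), C (28–0), D (21–7) — so B is the Condorcet winner.

Yes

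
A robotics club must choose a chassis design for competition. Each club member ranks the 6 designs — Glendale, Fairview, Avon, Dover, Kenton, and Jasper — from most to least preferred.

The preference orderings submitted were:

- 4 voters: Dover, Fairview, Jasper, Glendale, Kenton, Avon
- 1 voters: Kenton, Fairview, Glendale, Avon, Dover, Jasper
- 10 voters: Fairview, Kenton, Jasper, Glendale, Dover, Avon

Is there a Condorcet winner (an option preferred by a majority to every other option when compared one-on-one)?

Head-to-head results (15 voters total):
Glendale vs Fairview: Fairview wins 15–0.
Glendale vs Avon: Glendale wins 15–0.
Glendale vs Dover: Glendale wins 11–4.
Glendale vs Kenton: Kenton wins 11–4.
Glendale vs Jasper: Jasper wins 14–1.
Fairview vs Avon: Fairview wins 15–0.
Fairview vs Dover: Fairview wins 11–4.
Fairview vs Kenton: Fairview wins 14–1.
Fairview vs Jasper: Fairview wins 15–0.
Avon vs Dover: Dover wins 14–1.
Avon vs Kenton: Kenton wins 15–0.
Avon vs Jasper: Jasper wins 14–1.
Dover vs Kenton: Kenton wins 11–4.
Dover vs Jasper: Jasper wins 10–5.
Kenton vs Jasper: Kenton wins 11–4.
Fairview beats each rival — Glendale (15–0), Avon (15–0), Dover (11–4), Kenton (14–1), Jasper (15–0) — so Fairview is the Condorcet winner.

Yes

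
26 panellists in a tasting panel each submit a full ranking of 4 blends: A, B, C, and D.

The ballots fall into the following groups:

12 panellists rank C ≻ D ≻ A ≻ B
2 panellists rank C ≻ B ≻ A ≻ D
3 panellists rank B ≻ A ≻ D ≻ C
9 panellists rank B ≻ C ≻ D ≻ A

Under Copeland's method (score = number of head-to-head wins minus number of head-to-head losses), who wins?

C

Pairwise results:
  A vs B: B wins 14–12.
  A vs C: C wins 23–3.
  A vs D: D wins 21–5.
  B vs C: C wins 14–12.
  B vs D: B wins 14–12.
  C vs D: C wins 23–3.
Copeland scores (wins − losses):
  A: 0 − 3 = -3
  B: 2 − 1 = 1
  C: 3 − 0 = 3
  D: 1 − 2 = -1
C has the best Copeland score.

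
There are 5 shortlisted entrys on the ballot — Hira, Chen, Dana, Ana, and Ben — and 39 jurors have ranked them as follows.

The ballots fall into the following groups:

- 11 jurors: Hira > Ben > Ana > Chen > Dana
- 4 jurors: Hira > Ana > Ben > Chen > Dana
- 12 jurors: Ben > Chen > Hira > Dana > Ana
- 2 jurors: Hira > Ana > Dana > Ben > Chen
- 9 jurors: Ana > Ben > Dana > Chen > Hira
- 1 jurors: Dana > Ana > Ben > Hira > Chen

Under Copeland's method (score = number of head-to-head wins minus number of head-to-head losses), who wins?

Ben

Pairwise results:
  Hira vs Chen: Chen wins 21–18.
  Hira vs Dana: Hira wins 29–10.
  Hira vs Ana: Hira wins 29–10.
  Hira vs Ben: Ben wins 22–17.
  Chen vs Dana: Chen wins 27–12.
  Chen vs Ana: Ana wins 27–12.
  Chen vs Ben: Ben wins 39–0.
  Dana vs Ana: Ana wins 26–13.
  Dana vs Ben: Ben wins 36–3.
  Ana vs Ben: Ben wins 23–16.
Copeland scores (wins − losses):
  Hira: 2 − 2 = 0
  Chen: 2 − 2 = 0
  Dana: 0 − 4 = -4
  Ana: 2 − 2 = 0
  Ben: 4 − 0 = 4
Ben has the best Copeland score.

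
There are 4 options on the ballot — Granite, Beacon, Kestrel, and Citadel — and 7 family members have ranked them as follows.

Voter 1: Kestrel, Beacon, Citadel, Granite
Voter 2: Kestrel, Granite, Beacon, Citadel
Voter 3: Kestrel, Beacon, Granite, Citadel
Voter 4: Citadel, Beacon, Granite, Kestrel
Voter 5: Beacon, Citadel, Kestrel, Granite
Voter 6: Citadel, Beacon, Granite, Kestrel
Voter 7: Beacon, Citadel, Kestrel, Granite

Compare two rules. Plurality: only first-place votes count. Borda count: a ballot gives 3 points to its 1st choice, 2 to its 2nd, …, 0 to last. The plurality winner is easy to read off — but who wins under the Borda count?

Plurality first-place counts: Granite 0, Beacon 2, Kestrel 3, Citadel 2 → Kestrel.
Borda totals: Granite 5, Beacon 15, Kestrel 11, Citadel 11 → Beacon.

Beacon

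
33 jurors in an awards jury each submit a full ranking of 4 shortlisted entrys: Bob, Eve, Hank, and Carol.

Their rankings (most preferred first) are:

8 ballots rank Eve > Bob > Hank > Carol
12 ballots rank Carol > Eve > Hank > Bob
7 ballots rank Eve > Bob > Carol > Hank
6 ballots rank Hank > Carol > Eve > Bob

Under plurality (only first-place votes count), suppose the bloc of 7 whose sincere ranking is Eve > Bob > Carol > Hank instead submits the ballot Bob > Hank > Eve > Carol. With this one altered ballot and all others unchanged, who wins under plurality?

Carol

First-place totals with the altered ballot: Bob 7, Eve 8, Hank 6, Carol 12.
The switch changes the winner from Eve to Carol.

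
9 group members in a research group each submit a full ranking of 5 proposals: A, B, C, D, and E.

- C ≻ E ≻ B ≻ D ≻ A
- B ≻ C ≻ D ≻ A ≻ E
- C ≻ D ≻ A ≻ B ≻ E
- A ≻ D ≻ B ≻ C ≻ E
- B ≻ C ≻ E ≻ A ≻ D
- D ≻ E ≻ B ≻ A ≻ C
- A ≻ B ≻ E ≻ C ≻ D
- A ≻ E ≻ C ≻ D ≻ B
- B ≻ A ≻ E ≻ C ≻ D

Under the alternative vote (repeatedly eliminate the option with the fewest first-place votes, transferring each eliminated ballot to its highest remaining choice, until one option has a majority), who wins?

B

Round 1: A 3, B 3, C 2, D 1, E 0. E has the fewest and is eliminated.
Round 2: A 3, B 3, C 2, D 1. D has the fewest and is eliminated.
Round 3: B 4, A 3, C 2. C has the fewest and is eliminated.
Round 4: B 5, A 4. B has a majority.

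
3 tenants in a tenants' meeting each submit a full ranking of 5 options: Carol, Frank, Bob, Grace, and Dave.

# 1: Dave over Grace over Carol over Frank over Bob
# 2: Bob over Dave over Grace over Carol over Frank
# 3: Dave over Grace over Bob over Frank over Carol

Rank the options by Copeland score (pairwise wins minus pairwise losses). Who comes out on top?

Pairwise results:
  Carol vs Frank: Carol wins 2–1.
  Carol vs Bob: Bob wins 2–1.
  Carol vs Grace: Grace wins 3–0.
  Carol vs Dave: Dave wins 3–0.
  Frank vs Bob: Bob wins 2–1.
  Frank vs Grace: Grace wins 3–0.
  Frank vs Dave: Dave wins 3–0.
  Bob vs Grace: Grace wins 2–1.
  Bob vs Dave: Dave wins 2–1.
  Grace vs Dave: Dave wins 3–0.
Copeland scores (wins − losses):
  Carol: 1 − 3 = -2
  Frank: 0 − 4 = -4
  Bob: 2 − 2 = 0
  Grace: 3 − 1 = 2
  Dave: 4 − 0 = 4
Dave has the best Copeland score.

Dave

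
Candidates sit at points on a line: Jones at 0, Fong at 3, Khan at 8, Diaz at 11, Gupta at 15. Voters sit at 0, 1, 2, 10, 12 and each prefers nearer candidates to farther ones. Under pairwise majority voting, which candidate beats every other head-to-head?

Fong

With single-peaked preferences on a line, the Condorcet winner is the candidate closest to the median voter.
The median voter (position 2) is closest to Fong at 3.
Check: Fong vs Gupta — voters closer to Fong: 3 of 5.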